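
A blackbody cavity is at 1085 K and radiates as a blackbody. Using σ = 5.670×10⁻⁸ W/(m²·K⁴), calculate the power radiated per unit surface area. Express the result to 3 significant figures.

Stefan–Boltzmann: I = σT⁴ = 5.670×10⁻⁸ × (1085)⁴ = 7.86×10⁴ W/m².

I ≈ 7.86×10⁴ W/m²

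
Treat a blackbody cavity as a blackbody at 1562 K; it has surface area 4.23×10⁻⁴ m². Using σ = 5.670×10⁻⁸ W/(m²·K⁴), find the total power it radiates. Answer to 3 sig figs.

P ≈ 143 W

Area A = 4.23×10⁻⁴ m².
P = σAT⁴ = 5.670×10⁻⁸ × 4.23×10⁻⁴ × (1562)⁴ = 143 W.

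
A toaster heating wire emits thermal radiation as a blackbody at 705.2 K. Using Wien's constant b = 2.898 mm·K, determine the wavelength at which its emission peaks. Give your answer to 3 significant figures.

Wien's displacement law: λ_max = b/T = (2.898×10⁻³ m·K)/(705.2 K) = 4.109×10⁻⁶ m.
That is 4.11 μm, in the infrared range.

λ_max ≈ 4.11 μm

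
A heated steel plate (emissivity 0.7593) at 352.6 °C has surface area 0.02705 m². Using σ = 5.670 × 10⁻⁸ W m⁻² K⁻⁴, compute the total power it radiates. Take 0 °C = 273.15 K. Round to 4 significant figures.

P ≈ 178.6 W

T = 352.6 °C + 273.15 = 625.75 K.
Area A = 0.02705 m².
P = εσAT⁴ = 0.7593 × 5.670×10⁻⁸ × 0.02705 × (625.75)⁴ = 178.6 W.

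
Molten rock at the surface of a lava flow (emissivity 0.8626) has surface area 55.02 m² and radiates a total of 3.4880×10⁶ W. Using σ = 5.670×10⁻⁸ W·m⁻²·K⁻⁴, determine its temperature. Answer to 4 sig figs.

Area A = 55.02 m².
P = εσAT⁴ ⇒ T = (P/(εσA))^(1/4) = (3.4880×10⁶/(0.8626×5.670×10⁻⁸×55.02))^(1/4) = 1067 K.

T ≈ 1067 K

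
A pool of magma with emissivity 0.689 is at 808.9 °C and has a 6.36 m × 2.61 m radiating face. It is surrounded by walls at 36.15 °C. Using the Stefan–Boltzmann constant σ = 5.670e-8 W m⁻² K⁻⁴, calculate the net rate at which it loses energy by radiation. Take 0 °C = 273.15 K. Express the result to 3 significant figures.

T = 808.9 °C + 273.15 = 1082.05 K.
Surroundings: T = 36.15 °C + 273.15 = 309.30 K.
Area A = 6.36 × 2.61 = 16.5996 m².
Net radiated power P_net = εσA(T⁴ − T₀⁴) = 0.689×5.670×10⁻⁸×16.5996×(1082.05⁴ − 309.30⁴).
T⁴ − T₀⁴ = 1.37085×10¹² − 9.15208×10⁹ = 1.36170×10¹² K⁴, so P_net = 8.83×10⁵ W.

Net loss ≈ 8.83×10⁵ W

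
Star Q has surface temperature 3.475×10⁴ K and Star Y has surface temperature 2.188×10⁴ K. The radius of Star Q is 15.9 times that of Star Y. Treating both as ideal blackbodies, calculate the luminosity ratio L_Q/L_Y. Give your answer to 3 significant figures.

L_Q/L_Y ≈ 1.61×10³

L ∝ R²T⁴, so L_Q/L_Y = (R_Q/R_Y)²(T_Q/T_Y)⁴ = (15.9)² × (3.475×10⁴/2.188×10⁴)⁴ = 252.81 × 6.36253 = 1.61×10³.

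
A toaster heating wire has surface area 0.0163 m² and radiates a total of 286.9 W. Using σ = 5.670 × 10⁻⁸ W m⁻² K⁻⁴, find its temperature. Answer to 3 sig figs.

T ≈ 746 K

Area A = 0.0163 m².
P = σAT⁴ ⇒ T = (P/(σA))^(1/4) = (286.9/(5.670×10⁻⁸×0.0163))^(1/4) = 746 K.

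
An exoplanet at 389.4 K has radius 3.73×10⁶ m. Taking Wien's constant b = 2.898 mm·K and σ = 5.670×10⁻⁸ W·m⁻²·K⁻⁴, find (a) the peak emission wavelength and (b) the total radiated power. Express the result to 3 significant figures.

λ_max ≈ 7.44 μm; P ≈ 2.28×10¹⁷ W

(a) λ_max = b/T = 2.898×10⁻³/389.4 = 7.442×10⁻⁶ m = 7.44 μm.
Surface area A = 4πR² = 4π(3.73×10⁶ m)² = 1.74835×10¹⁴ m².
(b) P = σAT⁴ = 5.670×10⁻⁸×1.74835×10¹⁴×(389.4)⁴ = 2.28×10¹⁷ W.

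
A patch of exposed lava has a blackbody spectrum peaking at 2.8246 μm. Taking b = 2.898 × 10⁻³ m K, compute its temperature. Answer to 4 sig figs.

T ≈ 1026 K

Wien's law gives T = b/λ_max = (2.898×10⁻³ m·K)/(2.8246×10⁻⁶ m) = 1026 K.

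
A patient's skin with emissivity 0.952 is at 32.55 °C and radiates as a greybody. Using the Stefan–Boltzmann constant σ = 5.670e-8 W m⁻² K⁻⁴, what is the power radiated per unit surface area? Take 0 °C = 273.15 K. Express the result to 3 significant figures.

T = 32.55 °C + 273.15 = 305.70 K.
Stefan–Boltzmann: I = εσT⁴ = 0.952 × 5.670×10⁻⁸ × (305.70)⁴ = 471 W/m².

I ≈ 471 W/m²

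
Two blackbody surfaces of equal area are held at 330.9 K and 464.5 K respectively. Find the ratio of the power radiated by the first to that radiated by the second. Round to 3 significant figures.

With equal areas, P₁/P₂ = (T₁/T₂)⁴ = (330.9/464.5)⁴ = 0.258.

P₁/P₂ ≈ 0.258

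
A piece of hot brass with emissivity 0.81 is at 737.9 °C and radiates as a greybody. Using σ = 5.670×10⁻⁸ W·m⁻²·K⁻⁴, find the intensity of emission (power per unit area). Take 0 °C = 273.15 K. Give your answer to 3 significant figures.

T = 737.9 °C + 273.15 = 1011.05 K.
Stefan–Boltzmann: I = εσT⁴ = 0.81 × 5.670×10⁻⁸ × (1011.05)⁴ = 4.80×10⁴ W/m².

I ≈ 4.80×10⁴ W/m²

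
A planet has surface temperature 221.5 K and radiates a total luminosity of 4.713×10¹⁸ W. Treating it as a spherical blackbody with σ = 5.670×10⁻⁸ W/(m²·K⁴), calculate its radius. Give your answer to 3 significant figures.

L = 4πR²σT⁴ ⇒ R = √(L/(4πσT⁴)).
σT⁴ = 136.483 W/m², so R = √(4.713×10¹⁸/(4π×136.483)) = 5.24×10⁷ m.

R ≈ 5.24×10⁷ m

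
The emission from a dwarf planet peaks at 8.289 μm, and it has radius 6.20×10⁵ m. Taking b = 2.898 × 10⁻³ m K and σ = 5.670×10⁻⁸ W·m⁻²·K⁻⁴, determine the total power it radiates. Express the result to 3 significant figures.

Wien's law: T = b/λ_max = 2.898×10⁻³/8.289×10⁻⁶ = 349.620 K.
Surface area A = 4πR² = 4π(6.20×10⁵ m)² = 4.83051×10¹² m².
Then P = σAT⁴ = 5.670×10⁻⁸×4.83051×10¹²×(349.620)⁴ = 4.09×10¹⁵ W.

P ≈ 4.09×10¹⁵ W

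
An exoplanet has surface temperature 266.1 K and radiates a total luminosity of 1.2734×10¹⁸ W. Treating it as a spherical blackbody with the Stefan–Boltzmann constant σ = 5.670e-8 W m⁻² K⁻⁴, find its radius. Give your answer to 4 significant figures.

R ≈ 1.888×10⁷ m

L = 4πR²σT⁴ ⇒ R = √(L/(4πσT⁴)).
σT⁴ = 284.291 W/m², so R = √(1.2734×10¹⁸/(4π×284.291)) = 1.888×10⁷ m.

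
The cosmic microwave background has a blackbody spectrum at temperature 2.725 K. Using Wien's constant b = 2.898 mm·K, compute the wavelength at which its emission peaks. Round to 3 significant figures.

λ_max ≈ 1.06 mm

Wien's displacement law: λ_max = b/T = (2.898×10⁻³ m·K)/(2.725 K) = 1.063×10⁻³ m.
That is 1.06 mm, in the microwave range.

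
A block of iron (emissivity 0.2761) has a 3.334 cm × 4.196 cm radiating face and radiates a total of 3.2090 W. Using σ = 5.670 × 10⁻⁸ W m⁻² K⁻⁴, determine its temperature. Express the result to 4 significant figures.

T ≈ 618.7 K

Area A = 0.03334 × 0.04196 = 1.39895×10⁻³ m².
P = εσAT⁴ ⇒ T = (P/(εσA))^(1/4) = (3.2090/(0.2761×5.670×10⁻⁸×1.39895×10⁻³))^(1/4) = 618.7 K.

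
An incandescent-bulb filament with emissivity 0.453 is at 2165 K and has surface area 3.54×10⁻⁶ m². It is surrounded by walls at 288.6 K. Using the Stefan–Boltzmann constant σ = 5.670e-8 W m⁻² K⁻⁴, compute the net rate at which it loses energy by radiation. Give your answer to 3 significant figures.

Net loss ≈ 2.00 W

Area A = 3.54×10⁻⁶ m².
Net radiated power P_net = εσA(T⁴ − T₀⁴) = 0.453×5.670×10⁻⁸×3.54×10⁻⁶×(2165⁴ − 288.6⁴).
T⁴ − T₀⁴ = 2.19701×10¹³ − 6.93722×10⁹ = 2.19632×10¹³ K⁴, so P_net = 2.00 W.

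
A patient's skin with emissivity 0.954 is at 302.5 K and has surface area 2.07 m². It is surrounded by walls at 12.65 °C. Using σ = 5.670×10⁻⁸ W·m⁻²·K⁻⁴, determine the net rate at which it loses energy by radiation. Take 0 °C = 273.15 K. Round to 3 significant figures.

Net loss ≈ 191 W

Surroundings: T = 12.65 °C + 273.15 = 285.80 K.
Area A = 2.07 m².
Net radiated power P_net = εσA(T⁴ − T₀⁴) = 0.954×5.670×10⁻⁸×2.07×(302.5⁴ − 285.80⁴).
T⁴ − T₀⁴ = 8.37339×10⁹ − 6.67189×10⁹ = 1.70150×10⁹ K⁴, so P_net = 191 W.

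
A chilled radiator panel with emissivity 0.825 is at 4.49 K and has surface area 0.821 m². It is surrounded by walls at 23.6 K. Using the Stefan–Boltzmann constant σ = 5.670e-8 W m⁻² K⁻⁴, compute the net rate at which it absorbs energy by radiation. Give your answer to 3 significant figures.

Area A = 0.821 m².
Net radiated power P_net = εσA(T⁴ − T₀⁴) = 0.825×5.670×10⁻⁸×0.821×(4.49⁴ − 23.6⁴).
T⁴ − T₀⁴ = 406.430 − 3.10204×10⁵ = -3.09798×10⁵ K⁴, so P_net = -0.0119 W — negative, meaning a net gain of 0.0119 W.

Net gain ≈ 0.0119 W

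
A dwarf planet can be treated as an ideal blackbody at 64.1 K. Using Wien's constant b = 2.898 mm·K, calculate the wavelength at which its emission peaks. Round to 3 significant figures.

λ_max ≈ 45.2 μm

Wien's displacement law: λ_max = b/T = (2.898×10⁻³ m·K)/(64.1 K) = 4.521×10⁻⁵ m.
That is 45.2 μm, in the infrared range.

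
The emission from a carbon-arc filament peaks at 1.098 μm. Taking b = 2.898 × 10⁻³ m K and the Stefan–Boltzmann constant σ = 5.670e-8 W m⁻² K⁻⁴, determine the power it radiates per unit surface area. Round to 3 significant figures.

Wien's law: T = b/λ_max = 2.898×10⁻³/1.098×10⁻⁶ = 2639.34 K.
Then I = σT⁴ = 5.670×10⁻⁸×(2639.34)⁴ = 2.75×10⁶ W/m².

I ≈ 2.75×10⁶ W/m²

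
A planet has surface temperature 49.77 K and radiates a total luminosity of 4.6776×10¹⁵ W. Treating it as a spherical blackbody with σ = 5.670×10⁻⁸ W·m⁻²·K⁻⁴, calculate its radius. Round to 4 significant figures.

L = 4πR²σT⁴ ⇒ R = √(L/(4πσT⁴)).
σT⁴ = 0.347899 W/m², so R = √(4.6776×10¹⁵/(4π×0.347899)) = 3.271×10⁷ m.

R ≈ 3.271×10⁷ m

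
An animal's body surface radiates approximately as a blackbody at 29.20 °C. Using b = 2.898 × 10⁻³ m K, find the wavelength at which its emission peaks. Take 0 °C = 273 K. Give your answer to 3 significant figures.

T = 29.20 °C + 273 = 302.20 K.
Wien's displacement law: λ_max = b/T = (2.898×10⁻³ m·K)/(302.20 K) = 9.590×10⁻⁶ m.
That is 9.59 μm, in the infrared range.

λ_max ≈ 9.59 μm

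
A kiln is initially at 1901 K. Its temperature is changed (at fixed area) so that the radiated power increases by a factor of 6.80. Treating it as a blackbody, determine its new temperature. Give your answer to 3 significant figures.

P ∝ T⁴, so T₂/T₁ = (P₂/P₁)^(1/4) = (6.80)^(1/4) = 1.61483.
T₂ = 1901 × 1.61483 = 3.07×10³ K.

T₂ ≈ 3.07×10³ K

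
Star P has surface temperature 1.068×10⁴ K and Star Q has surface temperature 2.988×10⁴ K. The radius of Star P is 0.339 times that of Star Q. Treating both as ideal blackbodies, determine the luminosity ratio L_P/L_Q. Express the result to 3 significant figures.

L ∝ R²T⁴, so L_P/L_Q = (R_P/R_Q)²(T_P/T_Q)⁴ = (0.339)² × (1.068×10⁴/2.988×10⁴)⁴ = 0.114921 × 0.0163216 = 1.88×10⁻³.

L_P/L_Q ≈ 1.88×10⁻³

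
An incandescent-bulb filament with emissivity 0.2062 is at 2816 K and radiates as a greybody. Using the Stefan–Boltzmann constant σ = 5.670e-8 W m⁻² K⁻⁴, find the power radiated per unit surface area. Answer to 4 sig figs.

Stefan–Boltzmann: I = εσT⁴ = 0.2062 × 5.670×10⁻⁸ × (2816)⁴ = 7.352×10⁵ W/m².

I ≈ 7.352×10⁵ W/m²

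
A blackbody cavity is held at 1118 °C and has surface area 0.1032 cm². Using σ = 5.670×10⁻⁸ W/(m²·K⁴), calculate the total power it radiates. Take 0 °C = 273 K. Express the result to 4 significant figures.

T = 1118 °C + 273 = 1391 K.
Area A = 0.1032 cm² = 1.032×10⁻⁵ m².
P = σAT⁴ = 5.670×10⁻⁸ × 1.032×10⁻⁵ × (1391)⁴ = 2.191 W.

P ≈ 2.191 W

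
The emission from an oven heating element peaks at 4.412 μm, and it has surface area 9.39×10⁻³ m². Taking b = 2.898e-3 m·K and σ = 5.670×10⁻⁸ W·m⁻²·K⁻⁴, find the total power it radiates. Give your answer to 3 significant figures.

Wien's law: T = b/λ_max = 2.898×10⁻³/4.412×10⁻⁶ = 656.845 K.
Area A = 9.39×10⁻³ m².
Then P = σAT⁴ = 5.670×10⁻⁸×9.39×10⁻³×(656.845)⁴ = 99.1 W.

P ≈ 99.1 W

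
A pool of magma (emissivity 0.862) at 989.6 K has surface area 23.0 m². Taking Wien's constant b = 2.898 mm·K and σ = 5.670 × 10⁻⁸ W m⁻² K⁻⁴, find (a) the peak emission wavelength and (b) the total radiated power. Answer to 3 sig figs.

(a) λ_max = b/T = 2.898×10⁻³/989.6 = 2.928×10⁻⁶ m = 2.93 μm.
Area A = 23.0 m².
(b) P = εσAT⁴ = 0.862×5.670×10⁻⁸×23.0×(989.6)⁴ = 1.08×10⁶ W.

λ_max ≈ 2.93 μm; P ≈ 1.08×10⁶ W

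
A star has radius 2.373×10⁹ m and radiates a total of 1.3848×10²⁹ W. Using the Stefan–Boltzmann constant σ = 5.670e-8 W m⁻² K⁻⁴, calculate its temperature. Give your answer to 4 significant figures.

Surface area A = 4πR² = 4π(2.373×10⁹ m)² = 7.07629×10¹⁹ m².
P = σAT⁴ ⇒ T = (P/(σA))^(1/4) = (1.3848×10²⁹/(5.670×10⁻⁸×7.07629×10¹⁹))^(1/4) = 1.363×10⁴ K.

T ≈ 1.363×10⁴ K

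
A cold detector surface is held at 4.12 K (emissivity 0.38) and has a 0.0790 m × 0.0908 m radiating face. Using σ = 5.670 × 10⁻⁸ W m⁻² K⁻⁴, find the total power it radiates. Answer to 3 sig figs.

Area A = 0.0790 × 0.0908 = 7.1732×10⁻³ m².
P = εσAT⁴ = 0.38 × 5.670×10⁻⁸ × 7.1732×10⁻³ × (4.12)⁴ = 4.45×10⁻⁸ W.

P ≈ 4.45×10⁻⁸ W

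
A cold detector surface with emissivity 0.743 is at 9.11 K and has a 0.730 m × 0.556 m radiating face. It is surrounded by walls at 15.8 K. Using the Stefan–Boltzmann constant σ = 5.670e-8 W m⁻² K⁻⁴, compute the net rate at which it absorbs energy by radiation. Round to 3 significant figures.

Net gain ≈ 9.48×10⁻⁴ W

Area A = 0.730 × 0.556 = 0.40588 m².
Net radiated power P_net = εσA(T⁴ − T₀⁴) = 0.743×5.670×10⁻⁸×0.40588×(9.11⁴ − 15.8⁴).
T⁴ − T₀⁴ = 6887.69 − 62320.1 = -55432.4 K⁴, so P_net = -9.48×10⁻⁴ W — negative, meaning a net gain of 9.48×10⁻⁴ W.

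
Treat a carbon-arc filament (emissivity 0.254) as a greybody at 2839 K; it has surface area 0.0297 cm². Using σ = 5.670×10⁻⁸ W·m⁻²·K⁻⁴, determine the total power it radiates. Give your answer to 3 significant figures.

P ≈ 2.78 W

Area A = 0.0297 cm² = 2.97×10⁻⁶ m².
P = εσAT⁴ = 0.254 × 5.670×10⁻⁸ × 2.97×10⁻⁶ × (2839)⁴ = 2.78 W.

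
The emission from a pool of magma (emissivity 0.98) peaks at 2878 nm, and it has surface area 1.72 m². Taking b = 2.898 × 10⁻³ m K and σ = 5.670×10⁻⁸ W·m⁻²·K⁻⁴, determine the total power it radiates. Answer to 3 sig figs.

P ≈ 9.83×10⁴ W

Wien's law: T = b/λ_max = 2.898×10⁻³/2.878×10⁻⁶ = 1006.95 K.
Area A = 1.72 m².
Then P = εσAT⁴ = 0.98×5.670×10⁻⁸×1.72×(1006.95)⁴ = 9.83×10⁴ W.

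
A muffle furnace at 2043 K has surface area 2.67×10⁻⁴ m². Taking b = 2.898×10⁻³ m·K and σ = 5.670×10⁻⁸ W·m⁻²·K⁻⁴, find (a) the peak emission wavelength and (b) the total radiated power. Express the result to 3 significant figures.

(a) λ_max = b/T = 2.898×10⁻³/2043 = 1.419×10⁻⁶ m = 1.42×10³ nm.
Area A = 2.67×10⁻⁴ m².
(b) P = σAT⁴ = 5.670×10⁻⁸×2.67×10⁻⁴×(2043)⁴ = 264 W.

λ_max ≈ 1.42×10³ nm; P ≈ 264 W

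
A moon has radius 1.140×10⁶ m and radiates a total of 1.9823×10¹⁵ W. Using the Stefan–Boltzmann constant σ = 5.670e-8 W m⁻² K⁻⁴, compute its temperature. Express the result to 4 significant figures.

T ≈ 215.1 K

Surface area A = 4πR² = 4π(1.140×10⁶ m)² = 1.63313×10¹³ m².
P = σAT⁴ ⇒ T = (P/(σA))^(1/4) = (1.9823×10¹⁵/(5.670×10⁻⁸×1.63313×10¹³))^(1/4) = 215.1 K.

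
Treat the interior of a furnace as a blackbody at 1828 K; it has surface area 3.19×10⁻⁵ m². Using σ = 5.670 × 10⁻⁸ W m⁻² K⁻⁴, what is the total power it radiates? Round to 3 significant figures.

P ≈ 20.2 W

Area A = 3.19×10⁻⁵ m².
P = σAT⁴ = 5.670×10⁻⁸ × 3.19×10⁻⁵ × (1828)⁴ = 20.2 W.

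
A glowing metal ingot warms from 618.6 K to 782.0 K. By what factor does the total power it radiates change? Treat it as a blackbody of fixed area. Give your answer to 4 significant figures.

P ∝ T⁴, so P₂/P₁ = (T₂/T₁)⁴ = (782.0/618.6)⁴ = (1.26414)⁴ = 2.554.

P₂/P₁ ≈ 2.554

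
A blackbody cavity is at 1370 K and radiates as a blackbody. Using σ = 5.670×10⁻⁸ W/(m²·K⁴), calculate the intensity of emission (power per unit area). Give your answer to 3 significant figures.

Stefan–Boltzmann: I = σT⁴ = 5.670×10⁻⁸ × (1370)⁴ = 2.00×10⁵ W/m².

I ≈ 2.00×10⁵ W/m²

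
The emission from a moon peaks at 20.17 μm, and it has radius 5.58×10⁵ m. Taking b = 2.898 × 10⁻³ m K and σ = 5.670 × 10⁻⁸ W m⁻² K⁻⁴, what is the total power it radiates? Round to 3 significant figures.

Wien's law: T = b/λ_max = 2.898×10⁻³/2.017×10⁻⁵ = 143.679 K.
Surface area A = 4πR² = 4π(5.58×10⁵ m)² = 3.91272×10¹² m².
Then P = σAT⁴ = 5.670×10⁻⁸×3.91272×10¹²×(143.679)⁴ = 9.45×10¹³ W.

P ≈ 9.45×10¹³ W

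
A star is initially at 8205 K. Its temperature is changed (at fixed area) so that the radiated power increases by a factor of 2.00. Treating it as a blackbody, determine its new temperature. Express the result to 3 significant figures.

P ∝ T⁴, so T₂/T₁ = (P₂/P₁)^(1/4) = (2.00)^(1/4) = 1.18921.
T₂ = 8205 × 1.18921 = 9.76×10³ K.

T₂ ≈ 9.76×10³ K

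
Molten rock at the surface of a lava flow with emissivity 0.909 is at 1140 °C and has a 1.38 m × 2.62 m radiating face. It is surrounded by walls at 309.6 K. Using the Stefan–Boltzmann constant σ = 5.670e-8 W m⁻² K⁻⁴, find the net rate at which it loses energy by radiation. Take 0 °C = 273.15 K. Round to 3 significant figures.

Net loss ≈ 7.41×10⁵ W

T = 1140 °C + 273.15 = 1413.15 K.
Area A = 1.38 × 2.62 = 3.6156 m².
Net radiated power P_net = εσA(T⁴ − T₀⁴) = 0.909×5.670×10⁻⁸×3.6156×(1413.15⁴ − 309.6⁴).
T⁴ − T₀⁴ = 3.98798×10¹² − 9.18764×10⁹ = 3.97879×10¹² K⁴, so P_net = 7.41×10⁵ W.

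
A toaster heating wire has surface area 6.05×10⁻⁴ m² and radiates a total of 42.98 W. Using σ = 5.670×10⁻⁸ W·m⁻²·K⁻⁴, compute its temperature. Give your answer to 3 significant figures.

Area A = 6.05×10⁻⁴ m².
P = σAT⁴ ⇒ T = (P/(σA))^(1/4) = (42.98/(5.670×10⁻⁸×6.05×10⁻⁴))^(1/4) = 1.06×10³ K.

T ≈ 1.06×10³ K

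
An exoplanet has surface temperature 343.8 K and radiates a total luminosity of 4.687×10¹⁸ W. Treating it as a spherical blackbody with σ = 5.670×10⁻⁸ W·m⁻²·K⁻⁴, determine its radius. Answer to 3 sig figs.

L = 4πR²σT⁴ ⇒ R = √(L/(4πσT⁴)).
σT⁴ = 792.148 W/m², so R = √(4.687×10¹⁸/(4π×792.148)) = 2.17×10⁷ m.

R ≈ 2.17×10⁷ m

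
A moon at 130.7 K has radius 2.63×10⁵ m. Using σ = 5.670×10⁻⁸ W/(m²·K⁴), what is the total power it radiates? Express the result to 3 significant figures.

Surface area A = 4πR² = 4π(2.63×10⁵ m)² = 8.69203×10¹¹ m².
P = σAT⁴ = 5.670×10⁻⁸ × 8.69203×10¹¹ × (130.7)⁴ = 1.44×10¹³ W.

P ≈ 1.44×10¹³ W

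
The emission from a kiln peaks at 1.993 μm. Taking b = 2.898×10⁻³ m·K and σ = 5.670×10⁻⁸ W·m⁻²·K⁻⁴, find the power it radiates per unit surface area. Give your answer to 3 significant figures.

Wien's law: T = b/λ_max = 2.898×10⁻³/1.993×10⁻⁶ = 1454.09 K.
Then I = σT⁴ = 5.670×10⁻⁸×(1454.09)⁴ = 2.53×10⁵ W/m².

I ≈ 2.53×10⁵ W/m²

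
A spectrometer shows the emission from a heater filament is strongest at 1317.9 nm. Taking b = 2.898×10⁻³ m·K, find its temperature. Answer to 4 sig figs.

Wien's law gives T = b/λ_max = (2.898×10⁻³ m·K)/(1.3179×10⁻⁶ m) = 2199 K.

T ≈ 2199 K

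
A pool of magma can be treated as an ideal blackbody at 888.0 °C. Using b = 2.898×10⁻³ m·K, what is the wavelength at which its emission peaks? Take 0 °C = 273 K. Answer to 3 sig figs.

λ_max ≈ 2.50×10³ nm

T = 888.0 °C + 273 = 1161.0 K.
Wien's displacement law: λ_max = b/T = (2.898×10⁻³ m·K)/(1161.0 K) = 2.496×10⁻⁶ m.
That is 2.50×10³ nm, in the infrared range.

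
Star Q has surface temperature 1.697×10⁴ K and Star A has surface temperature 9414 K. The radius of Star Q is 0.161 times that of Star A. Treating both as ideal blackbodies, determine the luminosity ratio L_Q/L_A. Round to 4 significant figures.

L ∝ R²T⁴, so L_Q/L_A = (R_Q/R_A)²(T_Q/T_A)⁴ = (0.161)² × (1.697×10⁴/9414)⁴ = 0.025921 × 10.5592 = 0.2737.

L_Q/L_A ≈ 0.2737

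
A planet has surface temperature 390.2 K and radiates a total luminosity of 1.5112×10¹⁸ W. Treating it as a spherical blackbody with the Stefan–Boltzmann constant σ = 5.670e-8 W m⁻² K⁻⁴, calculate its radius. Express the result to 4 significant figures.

L = 4πR²σT⁴ ⇒ R = √(L/(4πσT⁴)).
σT⁴ = 1314.41 W/m², so R = √(1.5112×10¹⁸/(4π×1314.41)) = 9.565×10⁶ m.

R ≈ 9.565×10⁶ m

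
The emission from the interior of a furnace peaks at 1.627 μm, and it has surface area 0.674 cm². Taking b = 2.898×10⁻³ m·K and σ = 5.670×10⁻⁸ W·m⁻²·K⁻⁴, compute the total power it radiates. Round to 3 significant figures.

Wien's law: T = b/λ_max = 2.898×10⁻³/1.627×10⁻⁶ = 1781.19 K.
Area A = 0.674 cm² = 6.74×10⁻⁵ m².
Then P = σAT⁴ = 5.670×10⁻⁸×6.74×10⁻⁵×(1781.19)⁴ = 38.5 W.

P ≈ 38.5 W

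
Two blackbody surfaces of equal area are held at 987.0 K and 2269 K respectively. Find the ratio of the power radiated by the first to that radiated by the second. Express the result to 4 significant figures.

P₁/P₂ ≈ 0.03580

With equal areas, P₁/P₂ = (T₁/T₂)⁴ = (987.0/2269)⁴ = 0.03580.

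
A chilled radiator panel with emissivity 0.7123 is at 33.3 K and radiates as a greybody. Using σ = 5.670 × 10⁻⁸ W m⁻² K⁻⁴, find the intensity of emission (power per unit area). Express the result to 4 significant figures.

Stefan–Boltzmann: I = εσT⁴ = 0.7123 × 5.670×10⁻⁸ × (33.3)⁴ = 0.04966 W/m².

I ≈ 0.04966 W/m²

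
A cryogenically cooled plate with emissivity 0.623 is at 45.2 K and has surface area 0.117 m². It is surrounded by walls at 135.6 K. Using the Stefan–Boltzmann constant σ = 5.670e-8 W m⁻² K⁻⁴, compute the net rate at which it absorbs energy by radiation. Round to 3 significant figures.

Area A = 0.117 m².
Net radiated power P_net = εσA(T⁴ − T₀⁴) = 0.623×5.670×10⁻⁸×0.117×(45.2⁴ − 135.6⁴).
T⁴ − T₀⁴ = 4.17401×10⁶ − 3.38095×10⁸ = -3.33921×10⁸ K⁴, so P_net = -1.38 W — negative, meaning a net gain of 1.38 W.

Net gain ≈ 1.38 W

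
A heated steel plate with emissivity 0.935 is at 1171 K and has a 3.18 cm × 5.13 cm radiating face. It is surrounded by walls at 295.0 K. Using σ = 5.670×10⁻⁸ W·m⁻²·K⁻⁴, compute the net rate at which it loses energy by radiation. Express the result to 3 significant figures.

Area A = 0.0318 × 0.0513 = 1.63134×10⁻³ m².
Net radiated power P_net = εσA(T⁴ − T₀⁴) = 0.935×5.670×10⁻⁸×1.63134×10⁻³×(1171⁴ − 295.0⁴).
T⁴ − T₀⁴ = 1.88030×10¹² − 7.57335×10⁹ = 1.87273×10¹² K⁴, so P_net = 162 W.

Net loss ≈ 162 W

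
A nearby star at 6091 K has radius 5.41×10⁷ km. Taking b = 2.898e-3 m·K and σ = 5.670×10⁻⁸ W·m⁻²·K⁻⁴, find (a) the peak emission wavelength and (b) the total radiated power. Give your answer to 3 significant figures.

λ_max ≈ 0.476 μm; P ≈ 2.87×10³⁰ W

(a) λ_max = b/T = 2.898×10⁻³/6091 = 4.758×10⁻⁷ m = 0.476 μm.
Surface area A = 4πR² = 4π(5.41×10¹⁰ m)² = 3.67794×10²² m².
(b) P = σAT⁴ = 5.670×10⁻⁸×3.67794×10²²×(6091)⁴ = 2.87×10³⁰ W.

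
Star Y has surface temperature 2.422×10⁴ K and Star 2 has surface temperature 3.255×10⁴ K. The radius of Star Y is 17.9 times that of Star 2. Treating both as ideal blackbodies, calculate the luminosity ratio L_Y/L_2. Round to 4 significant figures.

L_Y/L_2 ≈ 98.22

L ∝ R²T⁴, so L_Y/L_2 = (R_Y/R_2)²(T_Y/T_2)⁴ = (17.9)² × (2.422×10⁴/3.255×10⁴)⁴ = 320.41 × 0.306544 = 98.22.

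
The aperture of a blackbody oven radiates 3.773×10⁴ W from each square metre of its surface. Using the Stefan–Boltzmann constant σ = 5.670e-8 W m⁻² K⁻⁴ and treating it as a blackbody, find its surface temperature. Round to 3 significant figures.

I = σT⁴, so T = (I/σ)^(1/4) = (3.773×10⁴/(5.670×10⁻⁸))^(1/4) = 903 K.

T ≈ 903 K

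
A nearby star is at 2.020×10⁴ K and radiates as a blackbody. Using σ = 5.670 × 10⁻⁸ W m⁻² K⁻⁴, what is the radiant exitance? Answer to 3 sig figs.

I ≈ 9.44×10⁹ W/m²

Stefan–Boltzmann: I = σT⁴ = 5.670×10⁻⁸ × (2.020×10⁴)⁴ = 9.44×10⁹ W/m².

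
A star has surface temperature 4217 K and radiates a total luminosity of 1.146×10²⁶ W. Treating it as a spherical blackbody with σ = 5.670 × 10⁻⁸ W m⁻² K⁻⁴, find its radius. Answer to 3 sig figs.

R ≈ 7.13×10⁸ m

L = 4πR²σT⁴ ⇒ R = √(L/(4πσT⁴)).
σT⁴ = 1.79307×10⁷ W/m², so R = √(1.146×10²⁶/(4π×1.79307×10⁷)) = 7.13×10⁸ m.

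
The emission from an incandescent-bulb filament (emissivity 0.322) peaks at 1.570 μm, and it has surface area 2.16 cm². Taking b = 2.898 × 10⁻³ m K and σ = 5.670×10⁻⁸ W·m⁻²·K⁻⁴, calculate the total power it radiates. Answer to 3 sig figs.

Wien's law: T = b/λ_max = 2.898×10⁻³/1.570×10⁻⁶ = 1845.86 K.
Area A = 2.16 cm² = 2.16×10⁻⁴ m².
Then P = εσAT⁴ = 0.322×5.670×10⁻⁸×2.16×10⁻⁴×(1845.86)⁴ = 45.8 W.

P ≈ 45.8 W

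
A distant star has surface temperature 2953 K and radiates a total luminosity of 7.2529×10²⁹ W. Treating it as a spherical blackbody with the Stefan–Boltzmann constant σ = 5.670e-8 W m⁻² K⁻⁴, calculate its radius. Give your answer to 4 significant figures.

R ≈ 1.157×10¹¹ m

L = 4πR²σT⁴ ⇒ R = √(L/(4πσT⁴)).
σT⁴ = 4.31158×10⁶ W/m², so R = √(7.2529×10²⁹/(4π×4.31158×10⁶)) = 1.157×10¹¹ m.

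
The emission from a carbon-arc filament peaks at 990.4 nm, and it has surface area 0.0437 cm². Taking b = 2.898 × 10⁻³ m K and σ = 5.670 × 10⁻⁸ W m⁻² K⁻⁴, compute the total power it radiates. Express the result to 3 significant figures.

Wien's law: T = b/λ_max = 2.898×10⁻³/9.904×10⁻⁷ = 2926.09 K.
Area A = 0.0437 cm² = 4.37×10⁻⁶ m².
Then P = σAT⁴ = 5.670×10⁻⁸×4.37×10⁻⁶×(2926.09)⁴ = 18.2 W.

P ≈ 18.2 W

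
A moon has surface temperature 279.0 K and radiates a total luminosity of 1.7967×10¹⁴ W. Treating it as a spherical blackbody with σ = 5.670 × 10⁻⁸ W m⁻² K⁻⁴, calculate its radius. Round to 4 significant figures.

R ≈ 2.040×10⁵ m

L = 4πR²σT⁴ ⇒ R = √(L/(4πσT⁴)).
σT⁴ = 343.558 W/m², so R = √(1.7967×10¹⁴/(4π×343.558)) = 2.040×10⁵ m.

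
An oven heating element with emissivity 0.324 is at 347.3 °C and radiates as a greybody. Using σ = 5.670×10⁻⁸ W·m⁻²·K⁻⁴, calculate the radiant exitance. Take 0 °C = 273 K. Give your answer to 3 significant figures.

I ≈ 2.72×10³ W/m²

T = 347.3 °C + 273 = 620.3 K.
Stefan–Boltzmann: I = εσT⁴ = 0.324 × 5.670×10⁻⁸ × (620.3)⁴ = 2.72×10³ W/m².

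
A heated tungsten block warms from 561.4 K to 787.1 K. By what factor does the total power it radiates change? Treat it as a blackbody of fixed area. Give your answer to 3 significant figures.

P ∝ T⁴, so P₂/P₁ = (T₂/T₁)⁴ = (787.1/561.4)⁴ = (1.40203)⁴ = 3.86.

P₂/P₁ ≈ 3.86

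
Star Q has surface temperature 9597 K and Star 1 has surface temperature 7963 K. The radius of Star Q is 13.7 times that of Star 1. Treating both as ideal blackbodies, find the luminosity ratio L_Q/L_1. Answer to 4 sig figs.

L_Q/L_1 ≈ 396.0

L ∝ R²T⁴, so L_Q/L_1 = (R_Q/R_1)²(T_Q/T_1)⁴ = (13.7)² × (9597/7963)⁴ = 187.69 × 2.10977 = 396.0.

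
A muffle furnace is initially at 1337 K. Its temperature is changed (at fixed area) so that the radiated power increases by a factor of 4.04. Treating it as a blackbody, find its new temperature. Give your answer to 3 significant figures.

P ∝ T⁴, so T₂/T₁ = (P₂/P₁)^(1/4) = (4.04)^(1/4) = 1.41774.
T₂ = 1337 × 1.41774 = 1.90×10³ K.

T₂ ≈ 1.90×10³ K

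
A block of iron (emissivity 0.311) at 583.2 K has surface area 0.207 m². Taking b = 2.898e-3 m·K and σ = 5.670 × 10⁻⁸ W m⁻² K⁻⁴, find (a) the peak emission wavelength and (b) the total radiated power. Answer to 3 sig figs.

λ_max ≈ 4.97 μm; P ≈ 422 W

(a) λ_max = b/T = 2.898×10⁻³/583.2 = 4.969×10⁻⁶ m = 4.97 μm.
Area A = 0.207 m².
(b) P = εσAT⁴ = 0.311×5.670×10⁻⁸×0.207×(583.2)⁴ = 422 W.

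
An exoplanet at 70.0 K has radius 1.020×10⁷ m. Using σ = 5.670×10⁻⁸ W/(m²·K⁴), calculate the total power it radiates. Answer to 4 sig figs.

P ≈ 1.780×10¹⁵ W

Surface area A = 4πR² = 4π(1.020×10⁷ m)² = 1.30741×10¹⁵ m².
P = σAT⁴ = 5.670×10⁻⁸ × 1.30741×10¹⁵ × (70.0)⁴ = 1.780×10¹⁵ W.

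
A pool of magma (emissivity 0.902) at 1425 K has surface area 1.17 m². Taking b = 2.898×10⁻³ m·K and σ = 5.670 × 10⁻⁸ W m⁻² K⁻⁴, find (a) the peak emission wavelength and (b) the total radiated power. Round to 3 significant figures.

(a) λ_max = b/T = 2.898×10⁻³/1425 = 2.034×10⁻⁶ m = 2.03 μm.
Area A = 1.17 m².
(b) P = εσAT⁴ = 0.902×5.670×10⁻⁸×1.17×(1425)⁴ = 2.47×10⁵ W.

λ_max ≈ 2.03 μm; P ≈ 2.47×10⁵ W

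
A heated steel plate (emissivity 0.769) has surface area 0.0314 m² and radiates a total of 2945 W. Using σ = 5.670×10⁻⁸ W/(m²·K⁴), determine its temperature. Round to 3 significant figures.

T ≈ 1.21×10³ K

Area A = 0.0314 m².
P = εσAT⁴ ⇒ T = (P/(εσA))^(1/4) = (2945/(0.769×5.670×10⁻⁸×0.0314))^(1/4) = 1.21×10³ K.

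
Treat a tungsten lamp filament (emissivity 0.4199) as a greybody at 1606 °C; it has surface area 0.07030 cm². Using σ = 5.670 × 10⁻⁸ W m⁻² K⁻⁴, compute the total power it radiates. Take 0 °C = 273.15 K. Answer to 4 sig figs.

P ≈ 2.087 W

T = 1606 °C + 273.15 = 1879.15 K.
Area A = 0.07030 cm² = 7.030×10⁻⁶ m².
P = εσAT⁴ = 0.4199 × 5.670×10⁻⁸ × 7.030×10⁻⁶ × (1879.15)⁴ = 2.087 W.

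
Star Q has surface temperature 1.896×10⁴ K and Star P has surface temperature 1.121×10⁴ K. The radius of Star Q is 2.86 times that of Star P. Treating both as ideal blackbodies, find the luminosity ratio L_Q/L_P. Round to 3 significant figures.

L_Q/L_P ≈ 66.9

L ∝ R²T⁴, so L_Q/L_P = (R_Q/R_P)²(T_Q/T_P)⁴ = (2.86)² × (1.896×10⁴/1.121×10⁴)⁴ = 8.1796 × 8.18335 = 66.9.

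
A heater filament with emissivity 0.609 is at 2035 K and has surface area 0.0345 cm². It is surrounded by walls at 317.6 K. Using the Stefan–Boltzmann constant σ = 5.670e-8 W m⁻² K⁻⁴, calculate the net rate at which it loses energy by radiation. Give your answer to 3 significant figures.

Area A = 0.0345 cm² = 3.45×10⁻⁶ m².
Net radiated power P_net = εσA(T⁴ − T₀⁴) = 0.609×5.670×10⁻⁸×3.45×10⁻⁶×(2035⁴ − 317.6⁴).
T⁴ − T₀⁴ = 1.71497×10¹³ − 1.01747×10¹⁰ = 1.71395×10¹³ K⁴, so P_net = 2.04 W.

Net loss ≈ 2.04 W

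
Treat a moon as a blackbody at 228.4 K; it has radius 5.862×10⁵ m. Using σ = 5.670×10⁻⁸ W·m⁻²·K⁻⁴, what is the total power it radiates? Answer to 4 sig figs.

P ≈ 6.663×10¹⁴ W

Surface area A = 4πR² = 4π(5.862×10⁵ m)² = 4.31819×10¹² m².
P = σAT⁴ = 5.670×10⁻⁸ × 4.31819×10¹² × (228.4)⁴ = 6.663×10¹⁴ W.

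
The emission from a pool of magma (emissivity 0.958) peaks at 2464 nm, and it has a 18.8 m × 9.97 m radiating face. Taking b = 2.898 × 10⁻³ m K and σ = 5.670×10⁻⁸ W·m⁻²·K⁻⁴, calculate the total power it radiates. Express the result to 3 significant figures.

Wien's law: T = b/λ_max = 2.898×10⁻³/2.464×10⁻⁶ = 1176.14 K.
Area A = 18.8 × 9.97 = 187.436 m².
Then P = εσAT⁴ = 0.958×5.670×10⁻⁸×187.436×(1176.14)⁴ = 1.95×10⁷ W.

P ≈ 1.95×10⁷ W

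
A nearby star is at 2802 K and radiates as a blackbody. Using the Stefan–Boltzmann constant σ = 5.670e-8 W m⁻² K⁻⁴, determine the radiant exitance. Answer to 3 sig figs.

I ≈ 3.50×10⁶ W/m²

Stefan–Boltzmann: I = σT⁴ = 5.670×10⁻⁸ × (2802)⁴ = 3.50×10⁶ W/m².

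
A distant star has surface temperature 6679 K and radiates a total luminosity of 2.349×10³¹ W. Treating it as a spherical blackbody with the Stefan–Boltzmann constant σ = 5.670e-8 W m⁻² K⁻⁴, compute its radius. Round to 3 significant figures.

L = 4πR²σT⁴ ⇒ R = √(L/(4πσT⁴)).
σT⁴ = 1.12831×10⁸ W/m², so R = √(2.349×10³¹/(4π×1.12831×10⁸)) = 1.29×10¹¹ m.

R ≈ 1.29×10¹¹ m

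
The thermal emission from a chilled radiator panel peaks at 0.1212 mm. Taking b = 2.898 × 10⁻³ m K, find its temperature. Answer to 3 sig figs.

Wien's law gives T = b/λ_max = (2.898×10⁻³ m·K)/(1.212×10⁻⁴ m) = 23.9 K.

T ≈ 23.9 K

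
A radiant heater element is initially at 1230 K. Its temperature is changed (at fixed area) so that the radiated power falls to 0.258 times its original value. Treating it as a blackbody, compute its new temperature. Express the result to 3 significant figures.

T₂ ≈ 877 K

P ∝ T⁴, so T₂/T₁ = (P₂/P₁)^(1/4) = (0.258)^(1/4) = 0.712697.
T₂ = 1230 × 0.712697 = 877 K.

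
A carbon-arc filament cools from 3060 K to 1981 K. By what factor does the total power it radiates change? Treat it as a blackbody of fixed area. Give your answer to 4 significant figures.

P₂/P₁ ≈ 0.1757

P ∝ T⁴, so P₂/P₁ = (T₂/T₁)⁴ = (1981/3060)⁴ = (0.647386)⁴ = 0.1757.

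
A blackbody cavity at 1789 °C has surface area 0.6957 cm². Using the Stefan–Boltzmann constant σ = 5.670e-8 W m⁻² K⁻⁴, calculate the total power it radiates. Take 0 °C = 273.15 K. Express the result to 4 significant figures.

T = 1789 °C + 273.15 = 2062.15 K.
Area A = 0.6957 cm² = 6.957×10⁻⁵ m².
P = σAT⁴ = 5.670×10⁻⁸ × 6.957×10⁻⁵ × (2062.15)⁴ = 71.33 W.

P ≈ 71.33 W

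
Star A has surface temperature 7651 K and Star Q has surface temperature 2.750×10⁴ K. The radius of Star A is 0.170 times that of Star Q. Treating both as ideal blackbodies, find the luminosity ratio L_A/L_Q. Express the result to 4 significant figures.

L ∝ R²T⁴, so L_A/L_Q = (R_A/R_Q)²(T_A/T_Q)⁴ = (0.170)² × (7651/2.750×10⁴)⁴ = 0.0289 × 5.99159×10⁻³ = 1.732×10⁻⁴.

L_A/L_Q ≈ 1.732×10⁻⁴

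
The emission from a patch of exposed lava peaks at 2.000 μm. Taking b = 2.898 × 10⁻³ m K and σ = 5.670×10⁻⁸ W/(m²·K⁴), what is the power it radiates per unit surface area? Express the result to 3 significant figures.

Wien's law: T = b/λ_max = 2.898×10⁻³/2.000×10⁻⁶ = 1449.00 K.
Then I = σT⁴ = 5.670×10⁻⁸×(1449.00)⁴ = 2.50×10⁵ W/m².

I ≈ 2.50×10⁵ W/m²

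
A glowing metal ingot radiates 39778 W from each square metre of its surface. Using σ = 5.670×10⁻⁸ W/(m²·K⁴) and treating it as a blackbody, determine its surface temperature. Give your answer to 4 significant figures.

I = σT⁴, so T = (I/σ)^(1/4) = (39778/(5.670×10⁻⁸))^(1/4) = 915.2 K.

T ≈ 915.2 K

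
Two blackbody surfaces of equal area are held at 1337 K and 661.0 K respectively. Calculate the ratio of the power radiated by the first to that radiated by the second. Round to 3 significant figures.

P₁/P₂ ≈ 16.7

With equal areas, P₁/P₂ = (T₁/T₂)⁴ = (1337/661.0)⁴ = 16.7.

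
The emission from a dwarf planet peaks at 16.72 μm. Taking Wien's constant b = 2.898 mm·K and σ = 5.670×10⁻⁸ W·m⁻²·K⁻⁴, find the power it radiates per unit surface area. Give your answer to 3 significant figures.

Wien's law: T = b/λ_max = 2.898×10⁻³/1.672×10⁻⁵ = 173.325 K.
Then I = σT⁴ = 5.670×10⁻⁸×(173.325)⁴ = 51.2 W/m².

I ≈ 51.2 W/m²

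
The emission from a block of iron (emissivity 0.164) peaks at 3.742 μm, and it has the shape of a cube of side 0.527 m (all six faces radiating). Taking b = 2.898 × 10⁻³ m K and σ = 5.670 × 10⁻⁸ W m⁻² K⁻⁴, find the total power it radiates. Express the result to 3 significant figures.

Wien's law: T = b/λ_max = 2.898×10⁻³/3.742×10⁻⁶ = 774.452 K.
Area A = 6s² = 6×(0.527 m)² = 1.66637 m².
Then P = εσAT⁴ = 0.164×5.670×10⁻⁸×1.66637×(774.452)⁴ = 5.57×10³ W.

P ≈ 5.57×10³ W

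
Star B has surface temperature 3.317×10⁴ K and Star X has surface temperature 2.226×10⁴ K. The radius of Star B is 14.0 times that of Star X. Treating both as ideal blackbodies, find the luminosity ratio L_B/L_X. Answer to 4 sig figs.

L_B/L_X ≈ 966.4

L ∝ R²T⁴, so L_B/L_X = (R_B/R_X)²(T_B/T_X)⁴ = (14.0)² × (3.317×10⁴/2.226×10⁴)⁴ = 196 × 4.93039 = 966.4.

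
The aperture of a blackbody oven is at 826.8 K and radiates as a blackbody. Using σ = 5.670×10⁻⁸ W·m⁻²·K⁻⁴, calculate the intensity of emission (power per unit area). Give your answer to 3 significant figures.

Stefan–Boltzmann: I = σT⁴ = 5.670×10⁻⁸ × (826.8)⁴ = 2.65×10⁴ W/m².

I ≈ 2.65×10⁴ W/m²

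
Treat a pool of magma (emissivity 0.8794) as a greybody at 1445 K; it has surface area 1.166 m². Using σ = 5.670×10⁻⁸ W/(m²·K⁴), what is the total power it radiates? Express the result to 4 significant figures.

P ≈ 2.535×10⁵ W

Area A = 1.166 m².
P = εσAT⁴ = 0.8794 × 5.670×10⁻⁸ × 1.166 × (1445)⁴ = 2.535×10⁵ W.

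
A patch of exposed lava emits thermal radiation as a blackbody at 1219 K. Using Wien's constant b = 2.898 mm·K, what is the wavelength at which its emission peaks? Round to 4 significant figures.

λ_max ≈ 2377 nm

Wien's displacement law: λ_max = b/T = (2.898×10⁻³ m·K)/(1219 K) = 2.3774×10⁻⁶ m.
That is 2377 nm, in the infrared range.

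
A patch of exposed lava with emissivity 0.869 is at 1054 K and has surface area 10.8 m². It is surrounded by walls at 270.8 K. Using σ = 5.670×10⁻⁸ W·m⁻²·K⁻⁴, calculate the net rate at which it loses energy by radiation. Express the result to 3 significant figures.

Net loss ≈ 6.54×10⁵ W

Area A = 10.8 m².
Net radiated power P_net = εσA(T⁴ − T₀⁴) = 0.869×5.670×10⁻⁸×10.8×(1054⁴ − 270.8⁴).
T⁴ − T₀⁴ = 1.23413×10¹² − 5.37768×10⁹ = 1.22875×10¹² K⁴, so P_net = 6.54×10⁵ W.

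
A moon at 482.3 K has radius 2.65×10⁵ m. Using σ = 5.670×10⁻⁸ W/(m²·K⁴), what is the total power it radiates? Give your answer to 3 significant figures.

Surface area A = 4πR² = 4π(2.65×10⁵ m)² = 8.82473×10¹¹ m².
P = σAT⁴ = 5.670×10⁻⁸ × 8.82473×10¹¹ × (482.3)⁴ = 2.71×10¹⁵ W.

P ≈ 2.71×10¹⁵ W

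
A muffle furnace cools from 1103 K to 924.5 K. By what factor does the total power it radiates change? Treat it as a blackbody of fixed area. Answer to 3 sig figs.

P ∝ T⁴, so P₂/P₁ = (T₂/T₁)⁴ = (924.5/1103)⁴ = (0.838169)⁴ = 0.494.

P₂/P₁ ≈ 0.494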